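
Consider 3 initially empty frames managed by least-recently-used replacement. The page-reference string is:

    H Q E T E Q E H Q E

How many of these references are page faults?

5

H → fault, frames [H]
Q → fault, frames [H, Q]
E → fault, frames [H, Q, E]
T → fault, evict H, frames [Q, E, T]
E → hit
Q → hit
E → hit
H → fault, evict T, frames [Q, E, H]
Q → hit
E → hit
Page faults: 5.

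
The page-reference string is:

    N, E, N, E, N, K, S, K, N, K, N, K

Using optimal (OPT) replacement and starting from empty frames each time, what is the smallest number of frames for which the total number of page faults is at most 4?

3

f=1: 12 faults
f=2: 5 faults
f=3: 4 faults
f=4: 4 faults
Smallest f with faults ≤ 4 is 3.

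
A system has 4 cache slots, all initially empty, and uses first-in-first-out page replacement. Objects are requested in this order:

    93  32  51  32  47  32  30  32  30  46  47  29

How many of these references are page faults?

93: miss, frames {93}
32: miss, frames {93,32}
51: miss, frames {93,32,51}
32: hit
47: miss, frames {93,32,51,47}
32: hit
30: miss, evict 93, frames {32,51,47,30}
32: hit
30: hit
46: miss, evict 32, frames {51,47,30,46}
47: hit
29: miss, evict 51, frames {47,30,46,29}
Page faults: 7.

7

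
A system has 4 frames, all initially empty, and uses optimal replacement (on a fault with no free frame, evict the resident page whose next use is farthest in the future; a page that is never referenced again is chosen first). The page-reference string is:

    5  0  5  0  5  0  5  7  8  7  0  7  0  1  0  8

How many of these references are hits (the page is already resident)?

5: fault, frames (5)
0: fault, frames (5 0)
5: hit
0: hit
5: hit
0: hit
5: hit
7: fault, frames (5 0 7)
8: fault, frames (5 0 7 8)
7: hit
0: hit
7: hit
0: hit
1: fault, evict 7, frames (5 0 8 1)
0: hit
8: hit
Hits: 11.

11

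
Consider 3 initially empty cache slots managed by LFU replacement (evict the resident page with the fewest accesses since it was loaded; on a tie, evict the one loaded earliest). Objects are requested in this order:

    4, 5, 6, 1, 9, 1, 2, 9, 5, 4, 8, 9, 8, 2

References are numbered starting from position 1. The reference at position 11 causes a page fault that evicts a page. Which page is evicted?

4

pos 1: 4 -> miss, frames {4}
pos 2: 5 -> miss, frames {4,5}
pos 3: 6 -> miss, frames {4,5,6}
pos 4: 1 -> miss, evict 4, frames {5,6,1}
pos 5: 9 -> miss, evict 5, frames {6,1,9}
pos 6: 1 -> hit
pos 7: 2 -> miss, evict 6, frames {1,9,2}
pos 8: 9 -> hit
pos 9: 5 -> miss, evict 2, frames {1,9,5}
pos 10: 4 -> miss, evict 5, frames {1,9,4}
pos 11: 8 -> miss, evict 4, frames {1,9,8}
At position 11, page 4 is evicted.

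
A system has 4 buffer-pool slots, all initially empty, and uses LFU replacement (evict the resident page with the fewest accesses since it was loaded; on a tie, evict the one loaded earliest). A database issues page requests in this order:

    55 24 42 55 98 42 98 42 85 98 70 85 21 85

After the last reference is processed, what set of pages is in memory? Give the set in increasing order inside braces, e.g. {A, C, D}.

{42, 55, 85, 98}

55 -> miss, frames {55}
24 -> miss, frames {55,24}
42 -> miss, frames {55,24,42}
55 -> hit
98 -> miss, frames {55,24,42,98}
42 -> hit
98 -> hit
42 -> hit
85 -> miss, evict 24, frames {55,42,98,85}
98 -> hit
70 -> miss, evict 85, frames {55,42,98,70}
85 -> miss, evict 70, frames {55,42,98,85}
21 -> miss, evict 85, frames {55,42,98,21}
85 -> miss, evict 21, frames {55,42,98,85}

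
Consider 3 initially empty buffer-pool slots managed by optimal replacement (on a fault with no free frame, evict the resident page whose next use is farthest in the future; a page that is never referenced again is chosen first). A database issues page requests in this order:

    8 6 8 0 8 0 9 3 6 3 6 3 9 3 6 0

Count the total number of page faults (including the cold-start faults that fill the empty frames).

6

8: fault, frames {8}
6: fault, frames {8,6}
8: hit
0: fault, frames {8,6,0}
8: hit
0: hit
9: fault, evict 8, frames {6,0,9}
3: fault, evict 0, frames {6,9,3}
6: hit
3: hit
6: hit
3: hit
9: hit
3: hit
6: hit
0: fault, evict 3, frames {6,9,0}
Page faults: 6.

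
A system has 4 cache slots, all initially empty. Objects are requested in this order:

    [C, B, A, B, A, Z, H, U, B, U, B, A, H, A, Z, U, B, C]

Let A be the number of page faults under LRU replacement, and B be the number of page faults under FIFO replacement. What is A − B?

Under LRU: F F F . . F F F F . . F . . F F F F → 12 faults.
Under FIFO: F F F . . F F F F . . F . . F . . F → 10 faults.
A − B = 12 − 10 = 2.

2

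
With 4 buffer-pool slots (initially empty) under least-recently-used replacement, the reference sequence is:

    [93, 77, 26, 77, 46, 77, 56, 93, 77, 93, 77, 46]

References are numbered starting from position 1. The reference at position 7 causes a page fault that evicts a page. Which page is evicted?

pos 1: 93: fault, frames [93]
pos 2: 77: fault, frames [93, 77]
pos 3: 26: fault, frames [93, 77, 26]
pos 4: 77: hit
pos 5: 46: fault, frames [93, 26, 77, 46]
pos 6: 77: hit
pos 7: 56: fault, evict 93, frames [26, 46, 77, 56]
At position 7, page 93 is evicted.

93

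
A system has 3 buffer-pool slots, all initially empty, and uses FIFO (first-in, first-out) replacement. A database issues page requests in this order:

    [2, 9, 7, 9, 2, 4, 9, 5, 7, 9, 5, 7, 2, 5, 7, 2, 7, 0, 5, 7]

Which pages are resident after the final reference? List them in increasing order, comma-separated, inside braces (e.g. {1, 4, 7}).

2 -> miss, frames (2)
9 -> miss, frames (2 9)
7 -> miss, frames (2 9 7)
9 -> hit
2 -> hit
4 -> miss, evict 2, frames (9 7 4)
9 -> hit
5 -> miss, evict 9, frames (7 4 5)
7 -> hit
9 -> miss, evict 7, frames (4 5 9)
5 -> hit
7 -> miss, evict 4, frames (5 9 7)
2 -> miss, evict 5, frames (9 7 2)
5 -> miss, evict 9, frames (7 2 5)
7 -> hit
2 -> hit
7 -> hit
0 -> miss, evict 7, frames (2 5 0)
5 -> hit
7 -> miss, evict 2, frames (5 0 7)

{0, 5, 7}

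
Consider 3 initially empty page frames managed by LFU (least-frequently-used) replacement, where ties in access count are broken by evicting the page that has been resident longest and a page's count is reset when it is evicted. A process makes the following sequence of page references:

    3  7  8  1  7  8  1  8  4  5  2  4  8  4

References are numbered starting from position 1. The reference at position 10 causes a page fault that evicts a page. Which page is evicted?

pos 1: 3: miss, frames {3}
pos 2: 7: miss, frames {3,7}
pos 3: 8: miss, frames {3,7,8}
pos 4: 1: miss, evict 3, frames {7,8,1}
pos 5: 7: hit
pos 6: 8: hit
pos 7: 1: hit
pos 8: 8: hit
pos 9: 4: miss, evict 7, frames {8,1,4}
pos 10: 5: miss, evict 4, frames {8,1,5}
At position 10, page 4 is evicted.

4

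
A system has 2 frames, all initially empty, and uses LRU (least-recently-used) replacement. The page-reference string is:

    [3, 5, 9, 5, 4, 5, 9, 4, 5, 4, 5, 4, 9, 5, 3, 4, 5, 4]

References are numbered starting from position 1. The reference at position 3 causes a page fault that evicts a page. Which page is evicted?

3

pos 1: 3 → miss, frames (3)
pos 2: 5 → miss, frames (3 5)
pos 3: 9 → miss, evict 3, frames (5 9)
At position 3, page 3 is evicted.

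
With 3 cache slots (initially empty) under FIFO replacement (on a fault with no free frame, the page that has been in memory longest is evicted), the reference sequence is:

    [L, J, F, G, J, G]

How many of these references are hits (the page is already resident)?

2

L → fault, frames (L)
J → fault, frames (L J)
F → fault, frames (L J F)
G → fault, evict L, frames (J F G)
J → hit
G → hit
Hits: 2.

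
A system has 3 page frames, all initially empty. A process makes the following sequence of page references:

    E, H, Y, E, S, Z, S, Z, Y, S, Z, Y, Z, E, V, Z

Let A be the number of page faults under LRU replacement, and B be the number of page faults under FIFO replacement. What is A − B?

1

Under LRU: F F F . F F . . F . . . . F F . → 8 faults.
Under FIFO: F F F . F F . . . . . . . F F . → 7 faults.
A − B = 8 − 7 = 1.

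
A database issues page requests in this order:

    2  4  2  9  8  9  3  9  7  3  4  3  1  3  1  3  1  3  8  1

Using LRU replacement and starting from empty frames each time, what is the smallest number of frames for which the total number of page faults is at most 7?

6

f=1: 20 faults
f=2: 11 faults
f=3: 9 faults
f=4: 9 faults
f=5: 9 faults
f=6: 7 faults
f=7: 7 faults
Smallest f with faults ≤ 7 is 6.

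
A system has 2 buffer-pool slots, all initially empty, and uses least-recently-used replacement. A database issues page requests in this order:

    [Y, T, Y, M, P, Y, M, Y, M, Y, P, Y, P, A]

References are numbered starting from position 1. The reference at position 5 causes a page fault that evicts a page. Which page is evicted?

Y

pos 1: Y → fault, frames [Y]
pos 2: T → fault, frames [Y, T]
pos 3: Y → hit
pos 4: M → fault, evict T, frames [Y, M]
pos 5: P → fault, evict Y, frames [M, P]
At position 5, page Y is evicted.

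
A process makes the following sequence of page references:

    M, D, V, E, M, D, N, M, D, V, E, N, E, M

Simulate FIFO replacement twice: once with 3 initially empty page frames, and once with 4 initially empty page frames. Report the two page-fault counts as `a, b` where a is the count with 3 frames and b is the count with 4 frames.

10, 11

3 frames: F F F F F F F . . F F . . F → 10 faults.
4 frames: F F F F . . F F F F F F . F → 11 faults.
11 > 10: adding a frame increased faults — Belady's anomaly.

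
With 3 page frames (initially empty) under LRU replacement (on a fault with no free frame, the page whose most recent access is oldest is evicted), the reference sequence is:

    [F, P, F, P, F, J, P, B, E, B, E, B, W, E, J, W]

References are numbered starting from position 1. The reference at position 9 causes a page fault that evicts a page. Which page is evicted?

J

pos 1: F → miss, frames {F}
pos 2: P → miss, frames {F,P}
pos 3: F → hit
pos 4: P → hit
pos 5: F → hit
pos 6: J → miss, frames {P,F,J}
pos 7: P → hit
pos 8: B → miss, evict F, frames {J,P,B}
pos 9: E → miss, evict J, frames {P,B,E}
At position 9, page J is evicted.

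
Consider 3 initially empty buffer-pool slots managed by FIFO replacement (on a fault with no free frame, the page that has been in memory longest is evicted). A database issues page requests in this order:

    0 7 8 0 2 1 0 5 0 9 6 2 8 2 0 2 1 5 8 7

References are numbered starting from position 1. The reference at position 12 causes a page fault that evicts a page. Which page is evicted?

pos 1: 0 → miss, frames (0)
pos 2: 7 → miss, frames (0 7)
pos 3: 8 → miss, frames (0 7 8)
pos 4: 0 → hit
pos 5: 2 → miss, evict 0, frames (7 8 2)
pos 6: 1 → miss, evict 7, frames (8 2 1)
pos 7: 0 → miss, evict 8, frames (2 1 0)
pos 8: 5 → miss, evict 2, frames (1 0 5)
pos 9: 0 → hit
pos 10: 9 → miss, evict 1, frames (0 5 9)
pos 11: 6 → miss, evict 0, frames (5 9 6)
pos 12: 2 → miss, evict 5, frames (9 6 2)
At position 12, page 5 is evicted.

5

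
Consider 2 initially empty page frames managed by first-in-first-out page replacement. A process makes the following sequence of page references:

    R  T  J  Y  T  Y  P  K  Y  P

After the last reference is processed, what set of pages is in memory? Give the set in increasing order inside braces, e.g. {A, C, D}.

R → miss, frames [R]
T → miss, frames [R, T]
J → miss, evict R, frames [T, J]
Y → miss, evict T, frames [J, Y]
T → miss, evict J, frames [Y, T]
Y → hit
P → miss, evict Y, frames [T, P]
K → miss, evict T, frames [P, K]
Y → miss, evict P, frames [K, Y]
P → miss, evict K, frames [Y, P]

{P, Y}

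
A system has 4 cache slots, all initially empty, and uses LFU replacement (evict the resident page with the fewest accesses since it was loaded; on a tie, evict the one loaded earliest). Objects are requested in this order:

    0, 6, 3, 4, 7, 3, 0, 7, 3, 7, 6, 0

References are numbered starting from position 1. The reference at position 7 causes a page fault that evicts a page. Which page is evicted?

6

pos 1: 0: fault, frames {0}
pos 2: 6: fault, frames {0,6}
pos 3: 3: fault, frames {0,6,3}
pos 4: 4: fault, frames {0,6,3,4}
pos 5: 7: fault, evict 0, frames {6,3,4,7}
pos 6: 3: hit
pos 7: 0: fault, evict 6, frames {3,4,7,0}
At position 7, page 6 is evicted.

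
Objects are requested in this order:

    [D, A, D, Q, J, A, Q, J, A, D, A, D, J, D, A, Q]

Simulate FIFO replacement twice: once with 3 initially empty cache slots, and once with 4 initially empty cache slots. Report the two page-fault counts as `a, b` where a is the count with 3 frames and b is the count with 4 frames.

7, 4

3 frames: F F . F F . . . . F F . . . . F → 7 faults.
4 frames: F F . F F . . . . . . . . . . . → 4 faults.
4 < 7: adding a frame reduced faults, as is typical.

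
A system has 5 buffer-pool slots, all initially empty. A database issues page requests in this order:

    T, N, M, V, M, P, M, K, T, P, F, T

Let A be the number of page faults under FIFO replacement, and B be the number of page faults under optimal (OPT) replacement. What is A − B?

Under FIFO: F F F F . F . F F . F . → 8 faults.
Under OPT: F F F F . F . F . . F . → 7 faults.
A − B = 8 − 7 = 1.

1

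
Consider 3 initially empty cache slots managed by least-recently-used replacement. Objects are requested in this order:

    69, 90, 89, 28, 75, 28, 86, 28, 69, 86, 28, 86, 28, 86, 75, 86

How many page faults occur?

69: fault, frames (69)
90: fault, frames (69 90)
89: fault, frames (69 90 89)
28: fault, evict 69, frames (90 89 28)
75: fault, evict 90, frames (89 28 75)
28: hit
86: fault, evict 89, frames (75 28 86)
28: hit
69: fault, evict 75, frames (86 28 69)
86: hit
28: hit
86: hit
28: hit
86: hit
75: fault, evict 69, frames (28 86 75)
86: hit
Page faults: 8.

8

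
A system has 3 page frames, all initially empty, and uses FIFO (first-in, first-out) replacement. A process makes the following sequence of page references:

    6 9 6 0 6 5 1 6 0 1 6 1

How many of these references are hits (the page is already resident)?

5

6 -> miss, frames [6]
9 -> miss, frames [6, 9]
6 -> hit
0 -> miss, frames [6, 9, 0]
6 -> hit
5 -> miss, evict 6, frames [9, 0, 5]
1 -> miss, evict 9, frames [0, 5, 1]
6 -> miss, evict 0, frames [5, 1, 6]
0 -> miss, evict 5, frames [1, 6, 0]
1 -> hit
6 -> hit
1 -> hit
Hits: 5.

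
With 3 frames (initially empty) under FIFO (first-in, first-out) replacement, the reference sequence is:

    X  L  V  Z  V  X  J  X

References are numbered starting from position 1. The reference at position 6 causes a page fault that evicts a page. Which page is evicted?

pos 1: X -> fault, frames {X}
pos 2: L -> fault, frames {X,L}
pos 3: V -> fault, frames {X,L,V}
pos 4: Z -> fault, evict X, frames {L,V,Z}
pos 5: V -> hit
pos 6: X -> fault, evict L, frames {V,Z,X}
At position 6, page L is evicted.

L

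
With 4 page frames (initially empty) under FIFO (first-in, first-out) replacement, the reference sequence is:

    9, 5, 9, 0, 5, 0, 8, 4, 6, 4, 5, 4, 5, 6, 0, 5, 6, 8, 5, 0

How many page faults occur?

9 -> miss, frames [9]
5 -> miss, frames [9, 5]
9 -> hit
0 -> miss, frames [9, 5, 0]
5 -> hit
0 -> hit
8 -> miss, frames [9, 5, 0, 8]
4 -> miss, evict 9, frames [5, 0, 8, 4]
6 -> miss, evict 5, frames [0, 8, 4, 6]
4 -> hit
5 -> miss, evict 0, frames [8, 4, 6, 5]
4 -> hit
5 -> hit
6 -> hit
0 -> miss, evict 8, frames [4, 6, 5, 0]
5 -> hit
6 -> hit
8 -> miss, evict 4, frames [6, 5, 0, 8]
5 -> hit
0 -> hit
Page faults: 9.

9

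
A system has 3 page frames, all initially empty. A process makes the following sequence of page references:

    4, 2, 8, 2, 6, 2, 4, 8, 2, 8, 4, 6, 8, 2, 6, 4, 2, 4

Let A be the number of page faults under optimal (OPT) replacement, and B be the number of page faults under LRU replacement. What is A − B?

-2

Under OPT: F F F . F . . F . . . F . . . F . . → 7 faults.
Under LRU: F F F . F . F F . . . F . F . F . . → 9 faults.
A − B = 7 − 9 = -2.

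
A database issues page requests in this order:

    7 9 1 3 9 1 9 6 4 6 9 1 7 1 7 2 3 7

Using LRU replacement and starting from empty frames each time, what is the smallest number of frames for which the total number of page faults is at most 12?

3

f=1: 18 faults
f=2: 14 faults
f=3: 10 faults
f=4: 9 faults
f=5: 9 faults
f=6: 8 faults
f=7: 7 faults
Smallest f with faults ≤ 12 is 3.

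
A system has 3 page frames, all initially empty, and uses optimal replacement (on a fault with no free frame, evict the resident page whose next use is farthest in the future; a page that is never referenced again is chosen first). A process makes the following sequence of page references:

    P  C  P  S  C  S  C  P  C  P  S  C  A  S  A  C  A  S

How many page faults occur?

4

P -> miss, frames (P)
C -> miss, frames (P C)
P -> hit
S -> miss, frames (P C S)
C -> hit
S -> hit
C -> hit
P -> hit
C -> hit
P -> hit
S -> hit
C -> hit
A -> miss, evict P, frames (C S A)
S -> hit
A -> hit
C -> hit
A -> hit
S -> hit
Page faults: 4.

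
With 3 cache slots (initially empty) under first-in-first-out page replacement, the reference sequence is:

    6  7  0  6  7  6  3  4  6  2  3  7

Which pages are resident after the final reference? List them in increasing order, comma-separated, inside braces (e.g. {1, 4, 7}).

{2, 3, 7}

6 -> fault, frames [6]
7 -> fault, frames [6, 7]
0 -> fault, frames [6, 7, 0]
6 -> hit
7 -> hit
6 -> hit
3 -> fault, evict 6, frames [7, 0, 3]
4 -> fault, evict 7, frames [0, 3, 4]
6 -> fault, evict 0, frames [3, 4, 6]
2 -> fault, evict 3, frames [4, 6, 2]
3 -> fault, evict 4, frames [6, 2, 3]
7 -> fault, evict 6, frames [2, 3, 7]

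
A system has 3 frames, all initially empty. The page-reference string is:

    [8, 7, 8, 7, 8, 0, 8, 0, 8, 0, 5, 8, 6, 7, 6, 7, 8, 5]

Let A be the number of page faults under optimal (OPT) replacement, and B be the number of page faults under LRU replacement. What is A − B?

-1

Under OPT: F F . . . F . . . . F . F . . . . F → 6 faults.
Under LRU: F F . . . F . . . . F . F F . . . F → 7 faults.
A − B = 6 − 7 = -1.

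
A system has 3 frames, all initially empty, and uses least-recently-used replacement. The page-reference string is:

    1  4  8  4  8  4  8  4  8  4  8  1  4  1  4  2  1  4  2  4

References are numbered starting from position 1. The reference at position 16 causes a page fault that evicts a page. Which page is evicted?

pos 1: 1 → fault, frames [1]
pos 2: 4 → fault, frames [1, 4]
pos 3: 8 → fault, frames [1, 4, 8]
pos 4: 4 → hit
pos 5: 8 → hit
pos 6: 4 → hit
pos 7: 8 → hit
pos 8: 4 → hit
pos 9: 8 → hit
pos 10: 4 → hit
pos 11: 8 → hit
pos 12: 1 → hit
pos 13: 4 → hit
pos 14: 1 → hit
pos 15: 4 → hit
pos 16: 2 → fault, evict 8, frames [1, 4, 2]
At position 16, page 8 is evicted.

8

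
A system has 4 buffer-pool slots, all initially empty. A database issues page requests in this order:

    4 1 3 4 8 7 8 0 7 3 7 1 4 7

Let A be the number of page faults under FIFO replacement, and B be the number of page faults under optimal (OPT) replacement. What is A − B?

Under FIFO: F F F . F F . F . . . F F . → 8 faults.
Under OPT: F F F . F F . F . . . . F . → 7 faults.
A − B = 8 − 7 = 1.

1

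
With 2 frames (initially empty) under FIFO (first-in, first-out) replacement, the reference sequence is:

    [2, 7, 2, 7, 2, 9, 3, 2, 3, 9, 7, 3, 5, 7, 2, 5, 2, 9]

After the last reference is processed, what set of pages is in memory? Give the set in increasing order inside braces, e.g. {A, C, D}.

2: miss, frames [2]
7: miss, frames [2, 7]
2: hit
7: hit
2: hit
9: miss, evict 2, frames [7, 9]
3: miss, evict 7, frames [9, 3]
2: miss, evict 9, frames [3, 2]
3: hit
9: miss, evict 3, frames [2, 9]
7: miss, evict 2, frames [9, 7]
3: miss, evict 9, frames [7, 3]
5: miss, evict 7, frames [3, 5]
7: miss, evict 3, frames [5, 7]
2: miss, evict 5, frames [7, 2]
5: miss, evict 7, frames [2, 5]
2: hit
9: miss, evict 2, frames [5, 9]

{5, 9}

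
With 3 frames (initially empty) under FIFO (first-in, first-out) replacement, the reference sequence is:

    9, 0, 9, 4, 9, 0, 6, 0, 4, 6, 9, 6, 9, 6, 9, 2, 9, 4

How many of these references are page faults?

9 -> miss, frames {9}
0 -> miss, frames {9,0}
9 -> hit
4 -> miss, frames {9,0,4}
9 -> hit
0 -> hit
6 -> miss, evict 9, frames {0,4,6}
0 -> hit
4 -> hit
6 -> hit
9 -> miss, evict 0, frames {4,6,9}
6 -> hit
9 -> hit
6 -> hit
9 -> hit
2 -> miss, evict 4, frames {6,9,2}
9 -> hit
4 -> miss, evict 6, frames {9,2,4}
Page faults: 7.

7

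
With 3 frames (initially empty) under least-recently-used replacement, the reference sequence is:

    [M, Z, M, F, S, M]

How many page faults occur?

M -> miss, frames (M)
Z -> miss, frames (M Z)
M -> hit
F -> miss, frames (Z M F)
S -> miss, evict Z, frames (M F S)
M -> hit
Page faults: 4.

4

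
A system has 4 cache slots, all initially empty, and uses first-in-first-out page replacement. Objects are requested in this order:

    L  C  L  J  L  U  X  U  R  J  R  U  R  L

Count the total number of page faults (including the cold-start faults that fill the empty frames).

7

L → fault, frames (L)
C → fault, frames (L C)
L → hit
J → fault, frames (L C J)
L → hit
U → fault, frames (L C J U)
X → fault, evict L, frames (C J U X)
U → hit
R → fault, evict C, frames (J U X R)
J → hit
R → hit
U → hit
R → hit
L → fault, evict J, frames (U X R L)
Page faults: 7.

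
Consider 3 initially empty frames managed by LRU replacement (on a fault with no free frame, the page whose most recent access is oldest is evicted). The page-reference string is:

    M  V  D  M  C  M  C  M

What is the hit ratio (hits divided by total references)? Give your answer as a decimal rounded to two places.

0.50

M -> fault, frames [M]
V -> fault, frames [M, V]
D -> fault, frames [M, V, D]
M -> hit
C -> fault, evict V, frames [D, M, C]
M -> hit
C -> hit
M -> hit
Hits: 4 of 8 references → 4/8 = 0.5000.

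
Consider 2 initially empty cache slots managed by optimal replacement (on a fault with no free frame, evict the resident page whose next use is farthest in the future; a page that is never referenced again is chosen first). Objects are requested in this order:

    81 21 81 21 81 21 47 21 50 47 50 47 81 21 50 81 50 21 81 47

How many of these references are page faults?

81 -> miss, frames (81)
21 -> miss, frames (81 21)
81 -> hit
21 -> hit
81 -> hit
21 -> hit
47 -> miss, evict 81, frames (21 47)
21 -> hit
50 -> miss, evict 21, frames (47 50)
47 -> hit
50 -> hit
47 -> hit
81 -> miss, evict 47, frames (50 81)
21 -> miss, evict 81, frames (50 21)
50 -> hit
81 -> miss, evict 21, frames (50 81)
50 -> hit
21 -> miss, evict 50, frames (81 21)
81 -> hit
47 -> miss, evict 21, frames (81 47)
Page faults: 9.

9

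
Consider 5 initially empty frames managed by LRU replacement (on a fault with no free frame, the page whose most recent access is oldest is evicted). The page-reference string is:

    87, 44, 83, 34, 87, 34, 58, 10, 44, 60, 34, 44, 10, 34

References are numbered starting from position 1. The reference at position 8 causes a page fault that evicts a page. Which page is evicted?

44

pos 1: 87 -> fault, frames [87]
pos 2: 44 -> fault, frames [87, 44]
pos 3: 83 -> fault, frames [87, 44, 83]
pos 4: 34 -> fault, frames [87, 44, 83, 34]
pos 5: 87 -> hit
pos 6: 34 -> hit
pos 7: 58 -> fault, frames [44, 83, 87, 34, 58]
pos 8: 10 -> fault, evict 44, frames [83, 87, 34, 58, 10]
At position 8, page 44 is evicted.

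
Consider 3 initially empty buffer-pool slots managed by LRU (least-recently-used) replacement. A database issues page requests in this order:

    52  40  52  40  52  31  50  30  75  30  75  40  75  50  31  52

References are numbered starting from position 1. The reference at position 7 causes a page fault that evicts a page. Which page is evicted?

pos 1: 52 -> fault, frames (52)
pos 2: 40 -> fault, frames (52 40)
pos 3: 52 -> hit
pos 4: 40 -> hit
pos 5: 52 -> hit
pos 6: 31 -> fault, frames (40 52 31)
pos 7: 50 -> fault, evict 40, frames (52 31 50)
At position 7, page 40 is evicted.

40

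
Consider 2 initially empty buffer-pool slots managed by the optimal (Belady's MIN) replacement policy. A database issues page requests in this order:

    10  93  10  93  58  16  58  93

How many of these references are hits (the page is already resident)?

3

10 -> fault, frames [10]
93 -> fault, frames [10, 93]
10 -> hit
93 -> hit
58 -> fault, evict 10, frames [93, 58]
16 -> fault, evict 93, frames [58, 16]
58 -> hit
93 -> fault, evict 16, frames [58, 93]
Hits: 3.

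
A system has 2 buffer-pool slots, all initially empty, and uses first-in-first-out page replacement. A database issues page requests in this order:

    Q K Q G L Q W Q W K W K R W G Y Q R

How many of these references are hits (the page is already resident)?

Q → miss, frames {Q}
K → miss, frames {Q,K}
Q → hit
G → miss, evict Q, frames {K,G}
L → miss, evict K, frames {G,L}
Q → miss, evict G, frames {L,Q}
W → miss, evict L, frames {Q,W}
Q → hit
W → hit
K → miss, evict Q, frames {W,K}
W → hit
K → hit
R → miss, evict W, frames {K,R}
W → miss, evict K, frames {R,W}
G → miss, evict R, frames {W,G}
Y → miss, evict W, frames {G,Y}
Q → miss, evict G, frames {Y,Q}
R → miss, evict Y, frames {Q,R}
Hits: 5.

5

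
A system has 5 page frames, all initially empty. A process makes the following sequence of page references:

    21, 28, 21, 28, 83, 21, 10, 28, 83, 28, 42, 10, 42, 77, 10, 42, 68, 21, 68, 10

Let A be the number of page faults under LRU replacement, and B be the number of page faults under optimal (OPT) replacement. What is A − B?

1

Under LRU: F F . . F . F . . . F . . F . . F F . . → 8 faults.
Under OPT: F F . . F . F . . . F . . F . . F . . . → 7 faults.
A − B = 8 − 7 = 1.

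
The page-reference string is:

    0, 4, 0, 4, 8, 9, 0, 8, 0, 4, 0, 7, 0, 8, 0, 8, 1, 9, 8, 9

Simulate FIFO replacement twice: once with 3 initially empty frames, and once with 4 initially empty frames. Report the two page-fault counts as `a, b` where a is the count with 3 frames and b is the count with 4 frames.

3 frames: F F . . F F F . . F . F . F F . F F F . → 12 faults.
4 frames: F F . . F F . . . . . F F . . . F . F F → 9 faults.
9 < 12: adding a frame reduced faults, as is typical.

12, 9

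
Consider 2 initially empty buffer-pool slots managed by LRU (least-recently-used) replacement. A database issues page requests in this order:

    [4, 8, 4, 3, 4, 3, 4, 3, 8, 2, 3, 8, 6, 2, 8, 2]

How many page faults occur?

10

4 -> fault, frames [4]
8 -> fault, frames [4, 8]
4 -> hit
3 -> fault, evict 8, frames [4, 3]
4 -> hit
3 -> hit
4 -> hit
3 -> hit
8 -> fault, evict 4, frames [3, 8]
2 -> fault, evict 3, frames [8, 2]
3 -> fault, evict 8, frames [2, 3]
8 -> fault, evict 2, frames [3, 8]
6 -> fault, evict 3, frames [8, 6]
2 -> fault, evict 8, frames [6, 2]
8 -> fault, evict 6, frames [2, 8]
2 -> hit
Page faults: 10.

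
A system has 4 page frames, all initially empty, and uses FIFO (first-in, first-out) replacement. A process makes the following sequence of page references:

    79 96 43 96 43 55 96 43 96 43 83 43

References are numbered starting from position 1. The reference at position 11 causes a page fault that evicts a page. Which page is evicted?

79

pos 1: 79 -> fault, frames (79)
pos 2: 96 -> fault, frames (79 96)
pos 3: 43 -> fault, frames (79 96 43)
pos 4: 96 -> hit
pos 5: 43 -> hit
pos 6: 55 -> fault, frames (79 96 43 55)
pos 7: 96 -> hit
pos 8: 43 -> hit
pos 9: 96 -> hit
pos 10: 43 -> hit
pos 11: 83 -> fault, evict 79, frames (96 43 55 83)
At position 11, page 79 is evicted.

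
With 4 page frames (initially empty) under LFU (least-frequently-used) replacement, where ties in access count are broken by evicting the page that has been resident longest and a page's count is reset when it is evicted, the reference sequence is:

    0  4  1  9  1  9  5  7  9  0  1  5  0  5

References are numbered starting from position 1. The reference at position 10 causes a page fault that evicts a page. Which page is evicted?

pos 1: 0: fault, frames [0]
pos 2: 4: fault, frames [0, 4]
pos 3: 1: fault, frames [0, 4, 1]
pos 4: 9: fault, frames [0, 4, 1, 9]
pos 5: 1: hit
pos 6: 9: hit
pos 7: 5: fault, evict 0, frames [4, 1, 9, 5]
pos 8: 7: fault, evict 4, frames [1, 9, 5, 7]
pos 9: 9: hit
pos 10: 0: fault, evict 5, frames [1, 9, 7, 0]
At position 10, page 5 is evicted.

5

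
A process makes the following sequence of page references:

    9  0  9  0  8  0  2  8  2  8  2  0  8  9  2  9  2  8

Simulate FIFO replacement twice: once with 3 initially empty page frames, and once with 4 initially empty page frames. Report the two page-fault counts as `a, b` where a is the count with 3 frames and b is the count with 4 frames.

5, 4

3 frames: F F . . F . F . . . . . . F . . . . → 5 faults.
4 frames: F F . . F . F . . . . . . . . . . . → 4 faults.
4 < 5: adding a frame reduced faults, as is typical.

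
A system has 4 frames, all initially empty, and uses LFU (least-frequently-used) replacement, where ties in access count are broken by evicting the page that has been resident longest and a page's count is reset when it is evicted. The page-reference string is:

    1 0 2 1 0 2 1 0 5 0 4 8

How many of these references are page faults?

1: miss, frames [1]
0: miss, frames [1, 0]
2: miss, frames [1, 0, 2]
1: hit
0: hit
2: hit
1: hit
0: hit
5: miss, frames [1, 0, 2, 5]
0: hit
4: miss, evict 5, frames [1, 0, 2, 4]
8: miss, evict 4, frames [1, 0, 2, 8]
Page faults: 6.

6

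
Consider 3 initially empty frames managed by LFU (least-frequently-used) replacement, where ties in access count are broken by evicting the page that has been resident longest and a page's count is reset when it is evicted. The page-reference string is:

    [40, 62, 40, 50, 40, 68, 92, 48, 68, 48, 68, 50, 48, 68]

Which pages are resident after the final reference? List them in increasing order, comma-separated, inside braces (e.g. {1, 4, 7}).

40 → miss, frames (40)
62 → miss, frames (40 62)
40 → hit
50 → miss, frames (40 62 50)
40 → hit
68 → miss, evict 62, frames (40 50 68)
92 → miss, evict 50, frames (40 68 92)
48 → miss, evict 68, frames (40 92 48)
68 → miss, evict 92, frames (40 48 68)
48 → hit
68 → hit
50 → miss, evict 48, frames (40 68 50)
48 → miss, evict 50, frames (40 68 48)
68 → hit

{40, 48, 68}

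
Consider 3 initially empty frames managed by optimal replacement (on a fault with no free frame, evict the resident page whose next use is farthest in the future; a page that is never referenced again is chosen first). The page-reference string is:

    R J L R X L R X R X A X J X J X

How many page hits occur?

10

R → fault, frames {R}
J → fault, frames {R,J}
L → fault, frames {R,J,L}
R → hit
X → fault, evict J, frames {R,L,X}
L → hit
R → hit
X → hit
R → hit
X → hit
A → fault, evict L, frames {R,X,A}
X → hit
J → fault, evict A, frames {R,X,J}
X → hit
J → hit
X → hit
Hits: 10.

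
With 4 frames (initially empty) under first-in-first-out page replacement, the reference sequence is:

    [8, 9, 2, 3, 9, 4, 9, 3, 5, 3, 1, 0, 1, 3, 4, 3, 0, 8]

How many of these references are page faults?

11

8: miss, frames {8}
9: miss, frames {8,9}
2: miss, frames {8,9,2}
3: miss, frames {8,9,2,3}
9: hit
4: miss, evict 8, frames {9,2,3,4}
9: hit
3: hit
5: miss, evict 9, frames {2,3,4,5}
3: hit
1: miss, evict 2, frames {3,4,5,1}
0: miss, evict 3, frames {4,5,1,0}
1: hit
3: miss, evict 4, frames {5,1,0,3}
4: miss, evict 5, frames {1,0,3,4}
3: hit
0: hit
8: miss, evict 1, frames {0,3,4,8}
Page faults: 11.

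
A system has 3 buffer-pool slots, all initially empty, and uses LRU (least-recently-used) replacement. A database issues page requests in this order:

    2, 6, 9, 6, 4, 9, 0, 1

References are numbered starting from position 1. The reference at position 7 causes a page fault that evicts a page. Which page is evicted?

6

pos 1: 2 -> miss, frames [2]
pos 2: 6 -> miss, frames [2, 6]
pos 3: 9 -> miss, frames [2, 6, 9]
pos 4: 6 -> hit
pos 5: 4 -> miss, evict 2, frames [9, 6, 4]
pos 6: 9 -> hit
pos 7: 0 -> miss, evict 6, frames [4, 9, 0]
At position 7, page 6 is evicted.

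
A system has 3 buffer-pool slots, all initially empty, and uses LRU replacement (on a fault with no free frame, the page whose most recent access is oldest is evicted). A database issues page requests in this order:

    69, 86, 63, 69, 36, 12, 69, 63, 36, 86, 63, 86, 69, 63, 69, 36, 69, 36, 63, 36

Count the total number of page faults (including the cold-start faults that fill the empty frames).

10

69 -> miss, frames (69)
86 -> miss, frames (69 86)
63 -> miss, frames (69 86 63)
69 -> hit
36 -> miss, evict 86, frames (63 69 36)
12 -> miss, evict 63, frames (69 36 12)
69 -> hit
63 -> miss, evict 36, frames (12 69 63)
36 -> miss, evict 12, frames (69 63 36)
86 -> miss, evict 69, frames (63 36 86)
63 -> hit
86 -> hit
69 -> miss, evict 36, frames (63 86 69)
63 -> hit
69 -> hit
36 -> miss, evict 86, frames (63 69 36)
69 -> hit
36 -> hit
63 -> hit
36 -> hit
Page faults: 10.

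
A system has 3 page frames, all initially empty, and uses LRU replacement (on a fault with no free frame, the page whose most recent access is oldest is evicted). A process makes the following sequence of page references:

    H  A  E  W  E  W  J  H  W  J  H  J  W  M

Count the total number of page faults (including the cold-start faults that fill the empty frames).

H -> fault, frames [H]
A -> fault, frames [H, A]
E -> fault, frames [H, A, E]
W -> fault, evict H, frames [A, E, W]
E -> hit
W -> hit
J -> fault, evict A, frames [E, W, J]
H -> fault, evict E, frames [W, J, H]
W -> hit
J -> hit
H -> hit
J -> hit
W -> hit
M -> fault, evict H, frames [J, W, M]
Page faults: 7.

7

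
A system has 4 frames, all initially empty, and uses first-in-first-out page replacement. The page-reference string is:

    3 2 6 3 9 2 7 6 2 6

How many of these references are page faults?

5

3 → fault, frames {3}
2 → fault, frames {3,2}
6 → fault, frames {3,2,6}
3 → hit
9 → fault, frames {3,2,6,9}
2 → hit
7 → fault, evict 3, frames {2,6,9,7}
6 → hit
2 → hit
6 → hit
Page faults: 5.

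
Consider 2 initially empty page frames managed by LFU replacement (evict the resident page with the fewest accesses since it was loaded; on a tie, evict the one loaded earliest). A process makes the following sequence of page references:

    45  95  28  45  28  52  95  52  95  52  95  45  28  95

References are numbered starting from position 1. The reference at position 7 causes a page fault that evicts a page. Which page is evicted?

52

pos 1: 45: fault, frames {45}
pos 2: 95: fault, frames {45,95}
pos 3: 28: fault, evict 45, frames {95,28}
pos 4: 45: fault, evict 95, frames {28,45}
pos 5: 28: hit
pos 6: 52: fault, evict 45, frames {28,52}
pos 7: 95: fault, evict 52, frames {28,95}
At position 7, page 52 is evicted.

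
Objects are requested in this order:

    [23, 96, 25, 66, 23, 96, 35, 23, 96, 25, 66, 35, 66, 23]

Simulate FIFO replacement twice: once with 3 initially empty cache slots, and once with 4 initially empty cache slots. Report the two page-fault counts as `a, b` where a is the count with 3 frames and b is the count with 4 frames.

3 frames: F F F F F F F . . F F . . F → 10 faults.
4 frames: F F F F . . F F F F F F . F → 11 faults.
11 > 10: adding a frame increased faults — Belady's anomaly.

10, 11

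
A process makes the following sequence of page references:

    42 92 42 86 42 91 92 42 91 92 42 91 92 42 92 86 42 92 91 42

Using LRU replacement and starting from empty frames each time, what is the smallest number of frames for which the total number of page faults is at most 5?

4

f=1: 20 faults
f=2: 17 faults
f=3: 7 faults
f=4: 4 faults
Smallest f with faults ≤ 5 is 4.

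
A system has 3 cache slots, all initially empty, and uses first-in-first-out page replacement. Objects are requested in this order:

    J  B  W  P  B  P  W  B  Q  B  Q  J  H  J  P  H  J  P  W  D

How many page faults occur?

11

J → miss, frames {J}
B → miss, frames {J,B}
W → miss, frames {J,B,W}
P → miss, evict J, frames {B,W,P}
B → hit
P → hit
W → hit
B → hit
Q → miss, evict B, frames {W,P,Q}
B → miss, evict W, frames {P,Q,B}
Q → hit
J → miss, evict P, frames {Q,B,J}
H → miss, evict Q, frames {B,J,H}
J → hit
P → miss, evict B, frames {J,H,P}
H → hit
J → hit
P → hit
W → miss, evict J, frames {H,P,W}
D → miss, evict H, frames {P,W,D}
Page faults: 11.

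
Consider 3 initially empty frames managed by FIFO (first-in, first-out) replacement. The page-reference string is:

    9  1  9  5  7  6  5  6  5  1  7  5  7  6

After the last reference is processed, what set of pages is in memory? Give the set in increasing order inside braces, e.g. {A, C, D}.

9 -> miss, frames [9]
1 -> miss, frames [9, 1]
9 -> hit
5 -> miss, frames [9, 1, 5]
7 -> miss, evict 9, frames [1, 5, 7]
6 -> miss, evict 1, frames [5, 7, 6]
5 -> hit
6 -> hit
5 -> hit
1 -> miss, evict 5, frames [7, 6, 1]
7 -> hit
5 -> miss, evict 7, frames [6, 1, 5]
7 -> miss, evict 6, frames [1, 5, 7]
6 -> miss, evict 1, frames [5, 7, 6]

{5, 6, 7}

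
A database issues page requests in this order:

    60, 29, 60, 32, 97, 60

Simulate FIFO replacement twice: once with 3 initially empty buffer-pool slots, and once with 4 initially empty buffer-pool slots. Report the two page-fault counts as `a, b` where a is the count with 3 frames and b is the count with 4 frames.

3 frames: F F . F F F → 5 faults.
4 frames: F F . F F . → 4 faults.
4 < 5: adding a frame reduced faults, as is typical.

5, 4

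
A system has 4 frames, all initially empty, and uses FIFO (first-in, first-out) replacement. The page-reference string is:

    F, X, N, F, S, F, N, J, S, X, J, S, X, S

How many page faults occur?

5

F → miss, frames [F]
X → miss, frames [F, X]
N → miss, frames [F, X, N]
F → hit
S → miss, frames [F, X, N, S]
F → hit
N → hit
J → miss, evict F, frames [X, N, S, J]
S → hit
X → hit
J → hit
S → hit
X → hit
S → hit
Page faults: 5.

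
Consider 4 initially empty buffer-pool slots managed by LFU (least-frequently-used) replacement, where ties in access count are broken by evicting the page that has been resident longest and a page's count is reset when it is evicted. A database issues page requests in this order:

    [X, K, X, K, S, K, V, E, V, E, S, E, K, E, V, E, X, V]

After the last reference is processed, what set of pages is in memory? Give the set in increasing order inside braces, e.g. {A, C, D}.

{E, K, V, X}

X: miss, frames {X}
K: miss, frames {X,K}
X: hit
K: hit
S: miss, frames {X,K,S}
K: hit
V: miss, frames {X,K,S,V}
E: miss, evict S, frames {X,K,V,E}
V: hit
E: hit
S: miss, evict X, frames {K,V,E,S}
E: hit
K: hit
E: hit
V: hit
E: hit
X: miss, evict S, frames {K,V,E,X}
V: hit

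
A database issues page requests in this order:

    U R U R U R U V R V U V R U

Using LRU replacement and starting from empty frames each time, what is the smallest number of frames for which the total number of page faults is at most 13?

2

f=1: 14 faults
f=2: 7 faults
f=3: 3 faults
Smallest f with faults ≤ 13 is 2.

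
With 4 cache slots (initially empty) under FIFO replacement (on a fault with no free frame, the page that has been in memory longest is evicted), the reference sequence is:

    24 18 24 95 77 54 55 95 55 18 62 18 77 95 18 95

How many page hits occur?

24: miss, frames [24]
18: miss, frames [24, 18]
24: hit
95: miss, frames [24, 18, 95]
77: miss, frames [24, 18, 95, 77]
54: miss, evict 24, frames [18, 95, 77, 54]
55: miss, evict 18, frames [95, 77, 54, 55]
95: hit
55: hit
18: miss, evict 95, frames [77, 54, 55, 18]
62: miss, evict 77, frames [54, 55, 18, 62]
18: hit
77: miss, evict 54, frames [55, 18, 62, 77]
95: miss, evict 55, frames [18, 62, 77, 95]
18: hit
95: hit
Hits: 6.

6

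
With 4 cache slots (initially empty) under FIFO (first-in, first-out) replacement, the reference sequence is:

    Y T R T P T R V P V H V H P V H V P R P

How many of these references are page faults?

6

Y -> fault, frames {Y}
T -> fault, frames {Y,T}
R -> fault, frames {Y,T,R}
T -> hit
P -> fault, frames {Y,T,R,P}
T -> hit
R -> hit
V -> fault, evict Y, frames {T,R,P,V}
P -> hit
V -> hit
H -> fault, evict T, frames {R,P,V,H}
V -> hit
H -> hit
P -> hit
V -> hit
H -> hit
V -> hit
P -> hit
R -> hit
P -> hit
Page faults: 6.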